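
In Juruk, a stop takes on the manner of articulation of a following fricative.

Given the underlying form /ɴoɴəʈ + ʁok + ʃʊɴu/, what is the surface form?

/ʈ/ is a voiceless retroflex stop. The following trigger /ʁ/ is a fricative, so /ʈ/ must become a fricative as well.
A voiceless retroflex fricative is [ʂ], so the surface segment is [ʂ].
At the second juncture, /k/ likewise becomes [x] adjacent to /ʃ/.

[ɴoɴəʂʁoxʃʊɴu]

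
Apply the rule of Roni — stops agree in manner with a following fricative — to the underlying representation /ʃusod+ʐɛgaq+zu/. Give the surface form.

[ʃusozʐɛgaχzu]

The rule targets /d/ (voiced alveolar stop), which sits before the trigger /ʐ/ (fricative).
The voiced alveolar fricative is [z], so /d/ → [z].
At the second juncture, /q/ likewise becomes [χ] adjacent to /z/.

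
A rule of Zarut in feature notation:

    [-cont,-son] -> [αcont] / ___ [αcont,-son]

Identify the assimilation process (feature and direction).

The shared variable α links the value of [cont] on the target to that of the neighbouring obstruent. [cont] distinguishes stops from fricatives — a manner-of-articulation feature — so this is manner assimilation.
The conditioning segment sits to the right of the focus bar, meaning the trigger follows the segment that changes — regressive assimilation.

regressive manner assimilation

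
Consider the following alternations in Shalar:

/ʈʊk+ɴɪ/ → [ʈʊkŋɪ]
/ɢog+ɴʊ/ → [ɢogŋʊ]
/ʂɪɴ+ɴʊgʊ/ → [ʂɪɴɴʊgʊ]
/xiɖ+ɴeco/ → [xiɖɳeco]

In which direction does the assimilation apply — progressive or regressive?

progressive

Underlying /ɴ/ is realised as [ŋ] next to /k/; /k/ itself does not change.
/ɴ/ is uvular while /k/ is velar; the output [ŋ] is velar, matching the trigger — so the feature that spreads is place.
The other alternating forms pattern the same way: /ɴ/ → [ŋ] after /g/ (uvular → velar, matching velar); /ɴ/ → [ɳ] after /ɖ/ (uvular → retroflex, matching retroflex) — only place changes, and always toward the preceding segment.
No alternation appears in [ʂɪɴɴʊgʊ]: there the adjacent consonants already agree in place (/ɴ/ and /ɴ/ are both uvular), so this form is consistent with the same rule.
Since the segment that changes follows the conditioning segment, the assimilation is progressive.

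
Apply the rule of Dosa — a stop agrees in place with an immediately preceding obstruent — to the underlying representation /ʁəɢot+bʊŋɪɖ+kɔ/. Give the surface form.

The rule targets /b/ (voiced bilabial stop), which sits after the trigger /t/ (alveolar).
The voiced alveolar stop is [d], so /b/ → [d].
The same rule applies at the second boundary: /k/ → [ʈ] next to /ɖ/.

[ʁəɢotdʊŋɪɖʈɔ]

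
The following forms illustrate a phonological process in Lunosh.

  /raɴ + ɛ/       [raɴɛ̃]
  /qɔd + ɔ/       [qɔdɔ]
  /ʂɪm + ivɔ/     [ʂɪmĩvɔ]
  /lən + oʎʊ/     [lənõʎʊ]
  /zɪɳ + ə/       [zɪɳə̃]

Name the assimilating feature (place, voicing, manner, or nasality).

The vowel /ɛ/ surfaces as nasalised [ɛ̃] next to the preceding nasal /ɴ/ — it has acquired the [+nasal] feature of its neighbour.
The other forms show the same pattern: /i/ → [ĩ] after /m/; /o/ → [õ] after /n/; /ə/ → [ə̃] after /ɳ/ — each time a vowel is nasalised next to a preceding nasal.
No change occurs in [qɔdɔ] because the vowel at the boundary is adjacent to an oral consonant, not a nasal (/ɔ/ next to /d/).

nasality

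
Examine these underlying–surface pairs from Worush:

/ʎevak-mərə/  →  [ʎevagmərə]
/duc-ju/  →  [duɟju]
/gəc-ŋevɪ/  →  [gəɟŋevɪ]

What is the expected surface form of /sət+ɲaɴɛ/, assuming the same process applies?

[sədɲaɴɛ]

The data show regressive voicing assimilation: /k/ → [g] before /m/; /c/ → [ɟ] before /j/; /c/ → [ɟ] before /ŋ/. In each pair only voicing changes, matching the following consonant, while place and manner stay constant.
/t/ is a voiceless alveolar stop. The following trigger /ɲ/ is voiced, so /t/ must become voiced as well.
The voiced alveolar stop is [d], so /t/ → [d].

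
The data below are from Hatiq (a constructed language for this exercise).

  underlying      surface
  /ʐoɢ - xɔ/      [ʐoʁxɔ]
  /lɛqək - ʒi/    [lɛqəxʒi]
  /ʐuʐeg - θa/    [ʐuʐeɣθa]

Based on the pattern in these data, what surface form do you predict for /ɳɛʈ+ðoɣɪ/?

The data show regressive manner assimilation: /ɢ/ → [ʁ] before /x/; /k/ → [x] before /ʒ/; /g/ → [ɣ] before /θ/. In each pair only manner changes, matching the following consonant, while place and voice stay constant.
The rule targets /ʈ/ (voiceless retroflex stop), which sits before the trigger /ð/ (fricative).
A voiceless retroflex fricative is [ʂ], so the surface segment is [ʂ].

[ɳɛʂðoɣɪ]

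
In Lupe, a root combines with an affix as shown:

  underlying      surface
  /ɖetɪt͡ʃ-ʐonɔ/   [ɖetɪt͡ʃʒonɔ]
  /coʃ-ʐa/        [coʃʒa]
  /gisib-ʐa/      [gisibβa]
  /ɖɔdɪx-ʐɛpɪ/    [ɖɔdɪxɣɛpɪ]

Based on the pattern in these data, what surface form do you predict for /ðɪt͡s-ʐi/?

The data show progressive place assimilation: /ʐ/ → [ʒ] after /t͡ʃ/; /ʐ/ → [ʒ] after /ʃ/; /ʐ/ → [β] after /b/; /ʐ/ → [ɣ] after /x/. In each pair only place changes, matching the preceding consonant, while manner and voice stay constant.
/ʐ/ is a voiced retroflex fricative. The preceding trigger /t͡s/ is alveolar, so /ʐ/ must become alveolar as well.
The voiced alveolar fricative is [z], so /ʐ/ → [z].

[ðɪt͡szi]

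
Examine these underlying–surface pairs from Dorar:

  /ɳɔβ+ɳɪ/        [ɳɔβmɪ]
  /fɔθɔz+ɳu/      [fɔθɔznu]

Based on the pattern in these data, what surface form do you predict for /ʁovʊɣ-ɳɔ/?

The data show progressive place assimilation: /ɳ/ → [m] after /β/; /ɳ/ → [n] after /z/. In each pair only place changes, matching the preceding consonant, while manner and voice stay constant.
/ɳ/ is a voiced retroflex nasal. The preceding trigger /ɣ/ is velar, so /ɳ/ must become velar as well.
The voiced velar nasal is [ŋ], so /ɳ/ → [ŋ].

[ʁovʊɣŋɔ]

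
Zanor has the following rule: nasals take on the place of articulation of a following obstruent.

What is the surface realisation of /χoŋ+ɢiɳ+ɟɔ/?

[χoɴɢiɲɟɔ]

The rule targets /ŋ/ (voiced velar nasal), which sits before the trigger /ɢ/ (uvular).
A voiced uvular nasal is [ɴ], so the surface segment is [ɴ].
At the second juncture, /ɳ/ likewise becomes [ɲ] adjacent to /ɟ/.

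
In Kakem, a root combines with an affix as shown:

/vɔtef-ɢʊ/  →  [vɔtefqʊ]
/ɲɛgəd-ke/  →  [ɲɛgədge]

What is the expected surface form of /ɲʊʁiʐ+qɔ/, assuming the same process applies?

[ɲʊʁiʐɢɔ]

The data show progressive voicing assimilation: /ɢ/ → [q] after /f/; /k/ → [g] after /d/. In each pair only voicing changes, matching the preceding consonant, while place and manner stay constant.
/q/ is a voiceless uvular stop. The preceding trigger /ʐ/ is voiced, so /q/ must become voiced as well.
Changing only its voicing to voiced gives [ɢ] — the voiced uvular stop.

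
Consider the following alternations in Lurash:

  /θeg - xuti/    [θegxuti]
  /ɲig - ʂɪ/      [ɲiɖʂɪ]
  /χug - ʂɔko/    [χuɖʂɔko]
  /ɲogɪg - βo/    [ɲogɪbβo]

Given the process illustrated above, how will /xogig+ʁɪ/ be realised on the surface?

[xogiɢʁɪ]

The data show regressive place assimilation: /g/ → [ɖ] before /ʂ/; /g/ → [b] before /β/. In each pair only place changes, matching the following consonant, while manner and voice stay constant.
No alternation appears in [θegxuti]: there the adjacent consonants already agree in place (/g/ and /x/ are both velar), so this form is consistent with the same rule.
The rule targets /g/ (voiced velar stop), which sits before the trigger /ʁ/ (uvular).
The voiced uvular stop is [ɢ], so /g/ → [ɢ].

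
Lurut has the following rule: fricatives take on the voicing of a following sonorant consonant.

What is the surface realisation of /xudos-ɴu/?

[xudozɴu]

The rule targets /s/ (voiceless alveolar fricative), which sits before the trigger /ɴ/ (voiced).
The voiced alveolar fricative is [z], so /s/ → [z].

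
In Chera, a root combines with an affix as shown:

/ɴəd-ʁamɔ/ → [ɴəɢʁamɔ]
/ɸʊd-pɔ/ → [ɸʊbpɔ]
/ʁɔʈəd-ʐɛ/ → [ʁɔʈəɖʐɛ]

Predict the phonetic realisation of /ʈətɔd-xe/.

[ʈətɔgxe]

The data show regressive place assimilation: /d/ → [ɢ] before /ʁ/; /d/ → [b] before /p/; /d/ → [ɖ] before /ʐ/. In each pair only place changes, matching the following consonant, while manner and voice stay constant.
The rule targets /d/ (voiced alveolar stop), which sits before the trigger /x/ (velar).
A voiced velar stop is [g], so the surface segment is [g].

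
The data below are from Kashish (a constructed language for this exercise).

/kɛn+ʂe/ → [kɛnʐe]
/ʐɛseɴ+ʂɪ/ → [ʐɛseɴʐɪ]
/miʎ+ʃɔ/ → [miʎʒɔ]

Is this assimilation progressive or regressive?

progressive

The segment that alternates is /ʂ/, which surfaces as [ʐ] when adjacent to /n/.
The change voiceless → voiced matches the voicing of the preceding /n/, identifying this as voicing assimilation.
The other alternating forms pattern the same way: /ʂ/ → [ʐ] after /ɴ/ (voiceless → voiced, matching voiced); /ʃ/ → [ʒ] after /ʎ/ (voiceless → voiced, matching voiced) — only voicing changes, and always toward the preceding segment.
Since the segment that changes follows the conditioning segment, the assimilation is progressive.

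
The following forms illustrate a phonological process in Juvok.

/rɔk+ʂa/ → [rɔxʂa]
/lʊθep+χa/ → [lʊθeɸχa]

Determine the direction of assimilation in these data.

regressive

Comparing underlying and surface forms, /k/ → [x] is the alternation; the neighbouring /ʂ/ is constant.
/k/ is a stop while /ʂ/ is a fricative; the output [x] is a fricative, matching the trigger — so the feature that spreads is manner.
The same holds elsewhere in the data: /p/ → [ɸ] before /χ/ (stop → fricative, matching a fricative) — only manner changes, and always toward the following segment.
Since the segment that changes precedes the conditioning segment, the assimilation is regressive.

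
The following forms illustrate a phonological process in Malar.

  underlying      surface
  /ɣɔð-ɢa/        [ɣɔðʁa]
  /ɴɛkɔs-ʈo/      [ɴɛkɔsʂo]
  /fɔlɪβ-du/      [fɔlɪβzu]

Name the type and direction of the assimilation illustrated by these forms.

The segment that alternates is /ɢ/, which surfaces as [ʁ] when adjacent to /ð/.
The change stop → fricative matches the manner of the preceding /ð/, identifying this as manner assimilation.
Place and voice are unchanged, so the assimilation is partial, not total.
The same holds elsewhere in the data: /ʈ/ → [ʂ] after /s/ (stop → fricative, matching a fricative); /d/ → [z] after /β/ (stop → fricative, matching a fricative) — only manner changes, and always toward the preceding segment.
The trigger is the preceding segment, so the direction is progressive (perseverative).

progressive manner assimilation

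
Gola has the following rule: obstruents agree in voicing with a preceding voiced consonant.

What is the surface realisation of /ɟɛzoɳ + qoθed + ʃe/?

The rule targets /q/ (voiceless uvular stop), which sits after the trigger /ɳ/ (voiced).
Changing only its voicing to voiced gives [ɢ] — the voiced uvular stop.
The same rule applies at the second boundary: /ʃ/ → [ʒ] next to /d/.

[ɟɛzoɳɢoθedʒe]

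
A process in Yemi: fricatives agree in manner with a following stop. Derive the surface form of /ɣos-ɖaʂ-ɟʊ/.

The rule targets /s/ (voiceless alveolar fricative), which sits before the trigger /ɖ/ (stop).
Changing only its manner to stop gives [t] — the voiceless alveolar stop.
At the second juncture, /ʂ/ likewise becomes [ʈ] adjacent to /ɟ/.

[ɣotɖaʈɟʊ]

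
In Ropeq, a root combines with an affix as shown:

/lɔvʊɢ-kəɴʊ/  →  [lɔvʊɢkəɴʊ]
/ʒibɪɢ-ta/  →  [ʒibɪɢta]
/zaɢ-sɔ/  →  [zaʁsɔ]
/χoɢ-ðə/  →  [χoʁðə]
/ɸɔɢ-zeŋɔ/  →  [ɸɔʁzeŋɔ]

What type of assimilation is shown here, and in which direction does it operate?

regressive manner assimilation

Underlying /ɢ/ is realised as [ʁ] next to /s/; /s/ itself does not change.
/ɢ/ is a stop while /s/ is a fricative; the output [ʁ] is a fricative, matching the trigger — so the feature that spreads is manner.
Place and voice are unchanged, so the assimilation is partial, not total.
The same holds elsewhere in the data: /ɢ/ → [ʁ] before /ð/ (stop → fricative, matching a fricative); /ɢ/ → [ʁ] before /z/ (stop → fricative, matching a fricative) — only manner changes, and always toward the following segment.
No alternation appears in [lɔvʊɢkəɴʊ], [ʒibɪɢta]: there the adjacent consonants already agree in manner (/ɢ/ and /k/ are both stops; /ɢ/ and /t/ are both stops), so these forms are consistent with the same rule.
The trigger is the following segment, so the direction is regressive (anticipatory).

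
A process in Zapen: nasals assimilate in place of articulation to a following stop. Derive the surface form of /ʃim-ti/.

The rule targets /m/ (voiced bilabial nasal), which sits before the trigger /t/ (alveolar).
A voiced alveolar nasal is [n], so the surface segment is [n].

[ʃinti]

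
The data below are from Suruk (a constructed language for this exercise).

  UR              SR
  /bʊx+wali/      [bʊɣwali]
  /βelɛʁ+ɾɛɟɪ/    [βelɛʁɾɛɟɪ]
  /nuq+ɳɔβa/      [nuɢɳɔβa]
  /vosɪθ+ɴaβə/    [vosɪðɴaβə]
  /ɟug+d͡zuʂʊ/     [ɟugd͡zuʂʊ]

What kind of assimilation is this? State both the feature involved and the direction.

Comparing underlying and surface forms, /x/ → [ɣ] is the alternation; the neighbouring /w/ is constant.
The change voiceless → voiced matches the voicing of the following /w/, identifying this as voicing assimilation.
Place and manner are unchanged, so the assimilation is partial, not total.
Checking the remaining alternations: /q/ → [ɢ] before /ɳ/ (voiceless → voiced, matching voiced); /θ/ → [ð] before /ɴ/ (voiceless → voiced, matching voiced) — only voicing changes, and always toward the following segment.
No alternation appears in [βelɛʁɾɛɟɪ], [ɟugd͡zuʂʊ]: there the adjacent consonants already agree in voicing (/ʁ/ and /ɾ/ are both voiced; /g/ and /d͡z/ are both voiced), so these forms are consistent with the same rule.
Since the segment that changes precedes the conditioning segment, the assimilation is regressive.

regressive voicing assimilation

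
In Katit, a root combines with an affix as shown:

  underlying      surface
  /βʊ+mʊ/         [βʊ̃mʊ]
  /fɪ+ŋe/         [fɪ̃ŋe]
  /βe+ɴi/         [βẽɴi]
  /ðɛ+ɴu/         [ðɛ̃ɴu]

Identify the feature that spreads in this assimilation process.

The vowel /ʊ/ surfaces as nasalised [ʊ̃] next to the following nasal /m/ — it has acquired the [+nasal] feature of its neighbour.
The other forms show the same pattern: /ɪ/ → [ɪ̃] before /ŋ/; /e/ → [ẽ] before /ɴ/; /ɛ/ → [ɛ̃] before /ɴ/ — each time a vowel is nasalised next to a following nasal.

nasality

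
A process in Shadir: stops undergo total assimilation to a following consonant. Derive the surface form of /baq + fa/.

/q/ is the segment targeted by the rule; it sits immediately before /f/, so it assimilates completely and surfaces as [f].

[baffa]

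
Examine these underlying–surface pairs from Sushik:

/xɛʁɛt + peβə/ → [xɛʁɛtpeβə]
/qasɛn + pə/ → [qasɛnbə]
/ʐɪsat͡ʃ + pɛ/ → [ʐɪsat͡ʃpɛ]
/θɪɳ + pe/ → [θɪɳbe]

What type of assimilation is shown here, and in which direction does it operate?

The segment that alternates is /p/, which surfaces as [b] when adjacent to /n/.
The change voiceless → voiced matches the voicing of the preceding /n/, identifying this as voicing assimilation.
Place and manner are unchanged, so the assimilation is partial, not total.
The other alternating form patterns the same way: /p/ → [b] after /ɳ/ (voiceless → voiced, matching voiced) — only voicing changes, and always toward the preceding segment.
Nothing changes in [xɛʁɛtpeβə], [ʐɪsat͡ʃpɛ]: there the adjacent consonants already agree in voicing (/p/ and /t/ are both voiceless; /p/ and /t͡ʃ/ are both voiceless), so these forms are consistent with the same rule.
The trigger is the preceding segment, so the direction is progressive (perseverative).

progressive voicing assimilation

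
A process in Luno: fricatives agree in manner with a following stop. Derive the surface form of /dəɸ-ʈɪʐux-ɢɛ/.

[dəpʈɪʐukɢɛ]

The rule targets /ɸ/ (voiceless bilabial fricative), which sits before the trigger /ʈ/ (stop).
The voiceless bilabial stop is [p], so /ɸ/ → [p].
At the second juncture, /x/ likewise becomes [k] adjacent to /ɢ/.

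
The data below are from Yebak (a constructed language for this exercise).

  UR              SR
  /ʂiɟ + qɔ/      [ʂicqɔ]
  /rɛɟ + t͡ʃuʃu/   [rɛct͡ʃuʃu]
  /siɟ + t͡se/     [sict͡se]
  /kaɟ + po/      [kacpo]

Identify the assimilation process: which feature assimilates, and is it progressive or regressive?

Comparing underlying and surface forms, /ɟ/ → [c] is the alternation; the neighbouring /q/ is constant.
/ɟ/ is voiced while /q/ is voiceless; the output [c] is voiceless, matching the trigger — so the feature that spreads is voicing.
Place and manner are unchanged, so the assimilation is partial, not total.
The same holds elsewhere in the data: /ɟ/ → [c] before /t͡ʃ/ (voiced → voiceless, matching voiceless); /ɟ/ → [c] before /t͡s/ (voiced → voiceless, matching voiceless); /ɟ/ → [c] before /p/ (voiced → voiceless, matching voiceless) — only voicing changes, and always toward the following segment.
Since the segment that changes precedes the conditioning segment, the assimilation is regressive.

regressive voicing assimilation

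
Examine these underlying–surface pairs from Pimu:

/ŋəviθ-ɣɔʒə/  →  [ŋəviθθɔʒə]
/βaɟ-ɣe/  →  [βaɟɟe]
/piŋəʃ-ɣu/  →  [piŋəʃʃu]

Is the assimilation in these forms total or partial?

Comparing underlying and surface forms, /ɣ/ → [θ] is the alternation; the neighbouring /θ/ is constant.
The output [θ] is identical to the trigger /θ/ — every feature (place, manner, voicing) has been copied — so this is total assimilation.
The other forms behave the same way: /ɣ/ → [ɟ] after /ɟ/; /ɣ/ → [ʃ] after /ʃ/ — in each case the output is a copy of the preceding consonant.

total assimilation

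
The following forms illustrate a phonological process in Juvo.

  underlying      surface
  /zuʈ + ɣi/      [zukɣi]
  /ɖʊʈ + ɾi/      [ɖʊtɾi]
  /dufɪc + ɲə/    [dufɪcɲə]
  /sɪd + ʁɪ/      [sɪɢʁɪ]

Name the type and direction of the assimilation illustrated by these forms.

regressive place assimilation

Underlying /ʈ/ is realised as [k] next to /ɣ/; /ɣ/ itself does not change.
The change retroflex → velar matches the place of the following /ɣ/, identifying this as place assimilation.
Manner and voice are unchanged, so the assimilation is partial, not total.
The same holds elsewhere in the data: /ʈ/ → [t] before /ɾ/ (retroflex → alveolar, matching alveolar); /d/ → [ɢ] before /ʁ/ (alveolar → uvular, matching uvular) — only place changes, and always toward the following segment.
No alternation appears in [dufɪcɲə]: there the adjacent consonants already agree in place (/c/ and /ɲ/ are both palatal), so this form is consistent with the same rule.
The trigger is the following segment, so the direction is regressive (anticipatory).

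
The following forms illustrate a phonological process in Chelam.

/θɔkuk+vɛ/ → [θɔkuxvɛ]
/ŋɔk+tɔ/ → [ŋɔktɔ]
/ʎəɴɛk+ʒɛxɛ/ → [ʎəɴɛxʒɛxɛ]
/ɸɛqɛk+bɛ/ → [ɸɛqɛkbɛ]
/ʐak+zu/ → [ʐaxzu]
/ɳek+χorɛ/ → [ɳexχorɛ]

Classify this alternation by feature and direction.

regressive manner assimilation

The segment that alternates is /k/, which surfaces as [x] when adjacent to /v/.
The change stop → fricative matches the manner of the following /v/, identifying this as manner assimilation.
Place and voice are unchanged, so the assimilation is partial, not total.
The same holds elsewhere in the data: /k/ → [x] before /ʒ/ (stop → fricative, matching a fricative); /k/ → [x] before /z/ (stop → fricative, matching a fricative); /k/ → [x] before /χ/ (stop → fricative, matching a fricative) — only manner changes, and always toward the following segment.
No alternation appears in [ŋɔktɔ], [ɸɛqɛkbɛ]: there the adjacent consonants already agree in manner (/k/ and /t/ are both stops; /k/ and /b/ are both stops), so these forms are consistent with the same rule.
Since the segment that changes precedes the conditioning segment, the assimilation is regressive.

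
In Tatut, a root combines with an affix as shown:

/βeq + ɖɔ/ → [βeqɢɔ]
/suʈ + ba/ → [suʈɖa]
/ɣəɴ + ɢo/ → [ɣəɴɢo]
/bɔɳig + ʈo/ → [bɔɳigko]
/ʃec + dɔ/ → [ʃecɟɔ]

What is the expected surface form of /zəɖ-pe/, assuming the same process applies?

[zəɖʈe]

The data show progressive place assimilation: /ɖ/ → [ɢ] after /q/; /b/ → [ɖ] after /ʈ/; /ʈ/ → [k] after /g/; /d/ → [ɟ] after /c/. In each pair only place changes, matching the preceding consonant, while manner and voice stay constant.
Nothing changes in [ɣəɴɢo]: there the adjacent consonants already agree in place (/ɢ/ and /ɴ/ are both uvular), so this form is consistent with the same rule.
The rule targets /p/ (voiceless bilabial stop), which sits after the trigger /ɖ/ (retroflex).
A voiceless retroflex stop is [ʈ], so the surface segment is [ʈ].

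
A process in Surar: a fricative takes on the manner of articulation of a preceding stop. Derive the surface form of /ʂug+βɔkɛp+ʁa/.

[ʂugbɔkɛpɢa]

/β/ is a voiced bilabial fricative. The preceding trigger /g/ is a stop, so /β/ must become a stop as well.
A voiced bilabial stop is [b], so the surface segment is [b].
The same rule applies at the second boundary: /ʁ/ → [ɢ] next to /p/.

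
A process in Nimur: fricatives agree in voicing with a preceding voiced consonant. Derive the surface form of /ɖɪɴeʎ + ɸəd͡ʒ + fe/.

[ɖɪɴeʎβəd͡ʒve]

The rule targets /ɸ/ (voiceless bilabial fricative), which sits after the trigger /ʎ/ (voiced).
The voiced bilabial fricative is [β], so /ɸ/ → [β].
At the second juncture, /f/ likewise becomes [v] adjacent to /d͡ʒ/.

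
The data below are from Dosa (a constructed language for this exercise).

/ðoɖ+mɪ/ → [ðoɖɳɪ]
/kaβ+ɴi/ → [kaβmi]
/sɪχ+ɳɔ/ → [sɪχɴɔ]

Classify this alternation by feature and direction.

The segment that alternates is /m/, which surfaces as [ɳ] when adjacent to /ɖ/.
/m/ is bilabial while /ɖ/ is retroflex; the output [ɳ] is retroflex, matching the trigger — so the feature that spreads is place.
Manner and voice are unchanged, so the assimilation is partial, not total.
The same holds elsewhere in the data: /ɴ/ → [m] after /β/ (uvular → bilabial, matching bilabial); /ɳ/ → [ɴ] after /χ/ (retroflex → uvular, matching uvular) — only place changes, and always toward the preceding segment.
Since the segment that changes follows the conditioning segment, the assimilation is progressive.

progressive place assimilation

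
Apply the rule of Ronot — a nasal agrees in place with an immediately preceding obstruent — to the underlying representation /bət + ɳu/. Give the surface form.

/ɳ/ is a voiced retroflex nasal. The preceding trigger /t/ is alveolar, so /ɳ/ must become alveolar as well.
A voiced alveolar nasal is [n], so the surface segment is [n].

[bətnu]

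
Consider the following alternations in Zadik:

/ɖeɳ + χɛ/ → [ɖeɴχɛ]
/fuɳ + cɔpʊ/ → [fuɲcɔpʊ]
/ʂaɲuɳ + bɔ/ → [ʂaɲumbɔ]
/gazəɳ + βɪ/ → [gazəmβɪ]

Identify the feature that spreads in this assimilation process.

The segment that alternates is /ɳ/, which surfaces as [ɴ] when adjacent to /χ/.
The change retroflex → uvular matches the place of the following /χ/, identifying this as place assimilation.
The same holds elsewhere in the data: /ɳ/ → [ɲ] before /c/ (retroflex → palatal, matching palatal); /ɳ/ → [m] before /b/ (retroflex → bilabial, matching bilabial); /ɳ/ → [m] before /β/ (retroflex → bilabial, matching bilabial) — only place changes, and always toward the following segment.

place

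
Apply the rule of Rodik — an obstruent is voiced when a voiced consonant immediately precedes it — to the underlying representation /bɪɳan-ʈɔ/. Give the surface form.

[bɪɳanɖɔ]

/ʈ/ is a voiceless retroflex stop. The preceding trigger /n/ is voiced, so /ʈ/ must become voiced as well.
The voiced retroflex stop is [ɖ], so /ʈ/ → [ɖ].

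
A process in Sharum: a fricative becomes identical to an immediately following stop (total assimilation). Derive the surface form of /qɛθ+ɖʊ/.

/θ/ is the segment targeted by the rule; it sits immediately before /ɖ/, so it assimilates completely and surfaces as [ɖ].

[qɛɖɖʊ]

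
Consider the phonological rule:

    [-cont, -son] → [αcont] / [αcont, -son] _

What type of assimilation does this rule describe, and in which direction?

progressive manner assimilation

The shared variable α links the value of [cont] on the target to that of the neighbouring obstruent. [cont] distinguishes stops from fricatives — a manner-of-articulation feature — so this is manner assimilation.
Since the environment is written before the underscore, the trigger precedes the target; the direction is progressive.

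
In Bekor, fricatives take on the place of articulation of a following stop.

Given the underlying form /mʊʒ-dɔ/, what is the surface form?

[mʊzdɔ]

/ʒ/ is a voiced postalveolar fricative. The following trigger /d/ is alveolar, so /ʒ/ must become alveolar as well.
A voiced alveolar fricative is [z], so the surface segment is [z].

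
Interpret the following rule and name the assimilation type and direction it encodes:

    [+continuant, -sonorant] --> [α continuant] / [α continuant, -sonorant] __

progressive manner assimilation

The rule copies [continuant] (continuancy) from the environment onto the target fricatives; since [±continuant] encodes the stop/fricative manner contrast, the assimilating dimension is manner.
The conditioning segment sits to the left of the focus bar, meaning the trigger precedes the segment that changes — progressive assimilation.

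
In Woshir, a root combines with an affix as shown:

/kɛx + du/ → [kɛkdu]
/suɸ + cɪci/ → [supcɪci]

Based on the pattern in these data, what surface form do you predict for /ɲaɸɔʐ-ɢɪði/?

The data show regressive manner assimilation: /x/ → [k] before /d/; /ɸ/ → [p] before /c/. In each pair only manner changes, matching the following consonant, while place and voice stay constant.
The rule targets /ʐ/ (voiced retroflex fricative), which sits before the trigger /ɢ/ (stop).
Changing only its manner to stop gives [ɖ] — the voiced retroflex stop.

[ɲaɸɔɖɢɪði]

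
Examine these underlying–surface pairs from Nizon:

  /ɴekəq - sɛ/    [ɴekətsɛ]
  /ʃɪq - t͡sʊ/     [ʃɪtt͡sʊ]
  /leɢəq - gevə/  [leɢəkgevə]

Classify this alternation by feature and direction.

The segment that alternates is /q/, which surfaces as [t] when adjacent to /s/.
/q/ is uvular while /s/ is alveolar; the output [t] is alveolar, matching the trigger — so the feature that spreads is place.
Manner and voice are unchanged, so the assimilation is partial, not total.
The other alternating forms pattern the same way: /q/ → [t] before /t͡s/ (uvular → alveolar, matching alveolar); /q/ → [k] before /g/ (uvular → velar, matching velar) — only place changes, and always toward the following segment.
The trigger is the following segment, so the direction is regressive (anticipatory).

regressive place assimilation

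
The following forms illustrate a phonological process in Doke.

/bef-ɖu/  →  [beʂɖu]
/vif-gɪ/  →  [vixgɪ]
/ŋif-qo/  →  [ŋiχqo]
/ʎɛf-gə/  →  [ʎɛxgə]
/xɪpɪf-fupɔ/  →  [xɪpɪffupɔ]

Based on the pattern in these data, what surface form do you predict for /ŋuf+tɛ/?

The data show regressive place assimilation: /f/ → [ʂ] before /ɖ/; /f/ → [x] before /g/; /f/ → [χ] before /q/. In each pair only place changes, matching the following consonant, while manner and voice stay constant.
Nothing changes in [xɪpɪffupɔ]: there the adjacent consonants already agree in place (/f/ and /f/ are both labiodental), so this form is consistent with the same rule.
/f/ is a voiceless labiodental fricative. The following trigger /t/ is alveolar, so /f/ must become alveolar as well.
A voiceless alveolar fricative is [s], so the surface segment is [s].

[ŋustɛ]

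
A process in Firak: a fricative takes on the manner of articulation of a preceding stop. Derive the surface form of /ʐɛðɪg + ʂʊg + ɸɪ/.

[ʐɛðɪgʈʊgpɪ]

The rule targets /ʂ/ (voiceless retroflex fricative), which sits after the trigger /g/ (stop).
Changing only its manner to stop gives [ʈ] — the voiceless retroflex stop.
At the second juncture, /ɸ/ likewise becomes [p] adjacent to /g/.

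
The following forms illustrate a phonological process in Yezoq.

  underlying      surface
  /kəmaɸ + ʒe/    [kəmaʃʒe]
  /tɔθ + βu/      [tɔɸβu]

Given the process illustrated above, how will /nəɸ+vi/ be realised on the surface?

The data show regressive place assimilation: /ɸ/ → [ʃ] before /ʒ/; /θ/ → [ɸ] before /β/. In each pair only place changes, matching the following consonant, while manner and voice stay constant.
/ɸ/ is a voiceless bilabial fricative. The following trigger /v/ is labiodental, so /ɸ/ must become labiodental as well.
The voiceless labiodental fricative is [f], so /ɸ/ → [f].

[nəfvi]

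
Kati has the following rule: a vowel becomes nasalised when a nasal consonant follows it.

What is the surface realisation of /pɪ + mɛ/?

/ɪ/ sits next to the nasal /m/ and is therefore nasalised to [ɪ̃].

[pɪ̃mɛ]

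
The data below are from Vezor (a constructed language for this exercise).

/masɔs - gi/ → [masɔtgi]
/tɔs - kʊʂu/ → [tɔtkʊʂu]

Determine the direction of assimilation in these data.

The segment that alternates is /s/, which surfaces as [t] when adjacent to /g/.
The change fricative → stop matches the manner of the following /g/, identifying this as manner assimilation.
Checking the remaining alternation: /s/ → [t] before /k/ (fricative → stop, matching a stop) — only manner changes, and always toward the following segment.
Since the segment that changes precedes the conditioning segment, the assimilation is regressive.

regressive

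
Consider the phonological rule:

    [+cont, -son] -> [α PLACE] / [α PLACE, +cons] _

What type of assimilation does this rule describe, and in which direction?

The rule copies the place features (abbreviated [PLACE]) from the environment onto the target, so the assimilating feature is place.
The conditioning segment sits to the left of the focus bar, meaning the trigger precedes the segment that changes — progressive assimilation.

progressive place assimilation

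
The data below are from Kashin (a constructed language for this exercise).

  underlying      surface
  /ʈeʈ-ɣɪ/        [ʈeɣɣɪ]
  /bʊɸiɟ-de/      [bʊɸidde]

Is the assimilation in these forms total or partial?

total assimilation

Comparing underlying and surface forms, /ʈ/ → [ɣ] is the alternation; the neighbouring /ɣ/ is constant.
The output [ɣ] is identical to the trigger /ɣ/ — every feature (place, manner, voicing) has been copied — so this is total assimilation.
The remaining alternation confirms this: /ɟ/ → [d] before /d/ — in each case the output is a copy of the following consonant.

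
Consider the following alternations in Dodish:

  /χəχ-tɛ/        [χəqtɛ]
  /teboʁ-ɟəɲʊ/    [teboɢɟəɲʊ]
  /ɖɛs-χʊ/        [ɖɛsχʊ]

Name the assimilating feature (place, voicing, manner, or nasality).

The segment that alternates is /χ/, which surfaces as [q] when adjacent to /t/.
/χ/ is a fricative while /t/ is a stop; the output [q] is a stop, matching the trigger — so the feature that spreads is manner.
The other alternating form patterns the same way: /ʁ/ → [ɢ] before /ɟ/ (fricative → stop, matching a stop) — only manner changes, and always toward the following segment.
No alternation appears in [ɖɛsχʊ]: there the adjacent consonants already agree in manner (/s/ and /χ/ are both fricatives), so this form is consistent with the same rule.

manner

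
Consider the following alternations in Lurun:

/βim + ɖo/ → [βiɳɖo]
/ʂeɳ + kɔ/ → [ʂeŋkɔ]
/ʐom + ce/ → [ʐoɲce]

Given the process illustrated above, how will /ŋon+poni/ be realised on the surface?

[ŋomponi]

The data show regressive place assimilation: /m/ → [ɳ] before /ɖ/; /ɳ/ → [ŋ] before /k/; /m/ → [ɲ] before /c/. In each pair only place changes, matching the following consonant, while manner and voice stay constant.
/n/ is a voiced alveolar nasal. The following trigger /p/ is bilabial, so /n/ must become bilabial as well.
A voiced bilabial nasal is [m], so the surface segment is [m].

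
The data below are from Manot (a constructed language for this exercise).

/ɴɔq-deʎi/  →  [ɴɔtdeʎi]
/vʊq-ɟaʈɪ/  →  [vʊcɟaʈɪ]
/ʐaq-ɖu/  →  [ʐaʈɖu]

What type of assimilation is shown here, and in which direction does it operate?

regressive place assimilation

Underlying /q/ is realised as [t] next to /d/; /d/ itself does not change.
/q/ is uvular while /d/ is alveolar; the output [t] is alveolar, matching the trigger — so the feature that spreads is place.
Manner and voice are unchanged, so the assimilation is partial, not total.
The other alternating forms pattern the same way: /q/ → [c] before /ɟ/ (uvular → palatal, matching palatal); /q/ → [ʈ] before /ɖ/ (uvular → retroflex, matching retroflex) — only place changes, and always toward the following segment.
The trigger is the following segment, so the direction is regressive (anticipatory).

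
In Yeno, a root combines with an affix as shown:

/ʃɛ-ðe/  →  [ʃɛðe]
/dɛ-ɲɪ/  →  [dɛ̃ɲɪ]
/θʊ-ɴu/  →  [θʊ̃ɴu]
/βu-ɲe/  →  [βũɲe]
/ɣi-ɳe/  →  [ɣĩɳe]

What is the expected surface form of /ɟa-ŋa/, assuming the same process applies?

[ɟãŋa]

The data show regressive nasality assimilation (vowel nasalisation): /ɛ/ → [ɛ̃] before /ɲ/; /ʊ/ → [ʊ̃] before /ɴ/; /u/ → [ũ] before /ɲ/; /i/ → [ĩ] before /ɳ/ — a vowel is nasalised by an immediately following nasal consonant.
No change occurs in [ʃɛðe] because the vowel at the boundary is adjacent to an oral consonant, not a nasal (/ɛ/ next to /ð/).
The vowel /a/ is adjacent to the following nasal /ŋ/, so it acquires [+nasal] and surfaces as [ã].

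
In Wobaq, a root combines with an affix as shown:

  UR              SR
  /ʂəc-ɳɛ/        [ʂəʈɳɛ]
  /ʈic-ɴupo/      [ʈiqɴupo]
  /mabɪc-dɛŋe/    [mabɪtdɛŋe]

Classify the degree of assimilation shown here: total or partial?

Underlying /c/ is realised as [ʈ] next to /ɳ/; /ɳ/ itself does not change.
The change palatal → retroflex matches the place of the following /ɳ/, identifying this as place assimilation.
Manner and voice are unchanged, so the assimilation is partial, not total.
The other alternating forms pattern the same way: /c/ → [q] before /ɴ/ (palatal → uvular, matching uvular); /c/ → [t] before /d/ (palatal → alveolar, matching alveolar) — only place changes, and always toward the following segment.

partial assimilation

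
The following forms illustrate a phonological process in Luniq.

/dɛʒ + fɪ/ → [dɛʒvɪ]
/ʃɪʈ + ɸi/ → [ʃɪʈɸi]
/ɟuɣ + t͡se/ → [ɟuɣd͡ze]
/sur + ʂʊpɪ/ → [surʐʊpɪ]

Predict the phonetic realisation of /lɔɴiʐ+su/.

The data show progressive voicing assimilation: /f/ → [v] after /ʒ/; /t͡s/ → [d͡z] after /ɣ/; /ʂ/ → [ʐ] after /r/. In each pair only voicing changes, matching the preceding consonant, while place and manner stay constant.
No alternation appears in [ʃɪʈɸi]: there the adjacent consonants already agree in voicing (/ɸ/ and /ʈ/ are both voiceless), so this form is consistent with the same rule.
The rule targets /s/ (voiceless alveolar fricative), which sits after the trigger /ʐ/ (voiced).
Changing only its voicing to voiced gives [z] — the voiced alveolar fricative.

[lɔɴiʐzu]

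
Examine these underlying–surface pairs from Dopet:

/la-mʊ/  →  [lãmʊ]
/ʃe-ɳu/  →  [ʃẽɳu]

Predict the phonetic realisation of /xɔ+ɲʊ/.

The data show regressive nasality assimilation (vowel nasalisation): /a/ → [ã] before /m/; /e/ → [ẽ] before /ɳ/ — a vowel is nasalised by an immediately following nasal consonant.
/ɔ/ sits next to the nasal /ɲ/ and is therefore nasalised to [ɔ̃].

[xɔ̃ɲʊ]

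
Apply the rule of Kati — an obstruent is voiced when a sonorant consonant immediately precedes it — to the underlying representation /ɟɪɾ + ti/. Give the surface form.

/t/ is a voiceless alveolar stop. The preceding trigger /ɾ/ is voiced, so /t/ must become voiced as well.
The voiced alveolar stop is [d], so /t/ → [d].

[ɟɪɾdi]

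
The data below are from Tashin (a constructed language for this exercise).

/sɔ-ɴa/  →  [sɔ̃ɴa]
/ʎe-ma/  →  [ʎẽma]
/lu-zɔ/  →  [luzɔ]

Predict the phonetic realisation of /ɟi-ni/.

[ɟĩni]

The data show regressive nasality assimilation (vowel nasalisation): /ɔ/ → [ɔ̃] before /ɴ/; /e/ → [ẽ] before /m/ — a vowel is nasalised by an immediately following nasal consonant.
No change occurs in [luzɔ] because the vowel at the boundary is adjacent to an oral consonant, not a nasal (/u/ next to /z/).
The vowel /i/ is adjacent to the following nasal /n/, so it acquires [+nasal] and surfaces as [ĩ].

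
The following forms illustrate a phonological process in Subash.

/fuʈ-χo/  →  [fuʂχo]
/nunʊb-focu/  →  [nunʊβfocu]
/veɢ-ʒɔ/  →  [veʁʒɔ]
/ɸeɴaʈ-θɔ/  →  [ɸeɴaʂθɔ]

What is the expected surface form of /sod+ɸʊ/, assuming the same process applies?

[sozɸʊ]

The data show regressive manner assimilation: /ʈ/ → [ʂ] before /χ/; /b/ → [β] before /f/; /ɢ/ → [ʁ] before /ʒ/; /ʈ/ → [ʂ] before /θ/. In each pair only manner changes, matching the following consonant, while place and voice stay constant.
The rule targets /d/ (voiced alveolar stop), which sits before the trigger /ɸ/ (fricative).
A voiced alveolar fricative is [z], so the surface segment is [z].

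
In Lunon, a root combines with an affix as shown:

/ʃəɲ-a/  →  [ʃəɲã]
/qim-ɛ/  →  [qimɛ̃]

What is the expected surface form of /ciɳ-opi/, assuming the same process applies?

[ciɳõpi]

The data show progressive nasality assimilation (vowel nasalisation): /a/ → [ã] after /ɲ/; /ɛ/ → [ɛ̃] after /m/ — a vowel is nasalised by an immediately preceding nasal consonant.
/o/ sits next to the nasal /ɳ/ and is therefore nasalised to [õ].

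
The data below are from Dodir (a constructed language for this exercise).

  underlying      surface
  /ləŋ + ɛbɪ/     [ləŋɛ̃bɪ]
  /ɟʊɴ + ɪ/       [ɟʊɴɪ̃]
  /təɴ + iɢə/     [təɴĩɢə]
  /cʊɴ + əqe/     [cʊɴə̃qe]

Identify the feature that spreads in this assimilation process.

nasality

The vowel /ɛ/ surfaces as nasalised [ɛ̃] next to the preceding nasal /ŋ/ — it has acquired the [+nasal] feature of its neighbour.
The other forms show the same pattern: /ɪ/ → [ɪ̃] after /ɴ/; /i/ → [ĩ] after /ɴ/; /ə/ → [ə̃] after /ɴ/ — each time a vowel is nasalised next to a preceding nasal.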